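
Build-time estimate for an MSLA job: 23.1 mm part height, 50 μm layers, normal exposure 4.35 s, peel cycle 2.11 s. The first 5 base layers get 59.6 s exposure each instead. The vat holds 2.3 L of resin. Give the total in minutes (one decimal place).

Layers = ⌈23.1/0.05⌉ = 462.
Base layers = 5 × (59.6 + 2.11) = 308.55 s.
Normal layers = 457 × (4.35 + 2.11), so 2952.22 s.
Total = 308.55 + 2952.22 = 3260.77 s = 54.3 minutes.

54.3 minutes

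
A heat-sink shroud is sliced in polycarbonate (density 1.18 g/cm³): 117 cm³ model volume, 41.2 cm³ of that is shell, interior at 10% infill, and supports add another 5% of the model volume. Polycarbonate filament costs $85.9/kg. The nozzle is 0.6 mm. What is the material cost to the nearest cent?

Infill region = 117 − 41.2 = 75.8 cm³.
Infill volume = 0.10 × 75.8 = 7.58 cm³.
Support = 0.05 × 117, so 5.85 cm³.
Total extruded = 41.2 + 7.58 + 5.85 = 54.63 cm³.
Mass = 54.63 × 1.18, so 64.4634 g.
Cost = 64.4634 g / 1000 × $85.9/kg = $5.54.

$5.54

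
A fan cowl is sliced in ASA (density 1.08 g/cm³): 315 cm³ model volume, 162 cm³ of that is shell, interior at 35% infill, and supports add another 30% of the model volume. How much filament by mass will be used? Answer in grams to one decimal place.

334.9 g

Infill region: 315 − 162 → 153 cm³.
Infill deposited = 0.35 × 153, so 53.55 cm³.
Support: 0.30 × 315 → 94.5 cm³.
Total printed volume: 162 + 53.55 + 94.5 → 310.05 cm³.
Mass = 310.05 × 1.08 = 334.854 g.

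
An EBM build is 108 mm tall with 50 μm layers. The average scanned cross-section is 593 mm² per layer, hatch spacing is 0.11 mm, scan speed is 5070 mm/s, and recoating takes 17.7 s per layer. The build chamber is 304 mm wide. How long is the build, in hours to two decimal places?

11.26 hours

Layers = ⌈108/0.05⌉ = 2160.
Per-layer scan distance: 593 / 0.11 → 5390.9 mm.
Per-layer scan time: 5390.9 / 5070 → 1.0633 s.
Per-layer time = 1.0633 + 17.7 = 18.7633 s.
Total: 2160 × 18.7633 s = 40528.728 s → 11.26 hours.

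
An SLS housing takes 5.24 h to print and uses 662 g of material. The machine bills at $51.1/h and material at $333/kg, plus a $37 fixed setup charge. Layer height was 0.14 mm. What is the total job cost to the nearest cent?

Machine-time cost = 51.1 × 5.24, so $267.764.
Material cost: 333 × 662/1000 → $220.446.
Adding setup: 267.764 + 220.446 + 37 → $525.21.

$525.21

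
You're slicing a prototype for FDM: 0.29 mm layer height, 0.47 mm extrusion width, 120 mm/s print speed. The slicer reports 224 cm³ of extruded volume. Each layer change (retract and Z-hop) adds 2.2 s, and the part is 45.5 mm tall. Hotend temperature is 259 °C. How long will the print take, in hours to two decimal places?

3.90 hours

Bead cross-section = 0.29 × 0.47, so 0.1363 mm².
Total extruded path = 224000/0.1363 = 1643433.6 mm.
Time extruding: 1643433.6 / 120 → 13695.3 s.
Layers = ⌈45.5/0.29⌉ = 157.
Layer-change overhead = 157 × 2.2, so 345.4 s.
Altogether 13695.3 + 345.4 = 14040.7 s, i.e. 3.90 hours.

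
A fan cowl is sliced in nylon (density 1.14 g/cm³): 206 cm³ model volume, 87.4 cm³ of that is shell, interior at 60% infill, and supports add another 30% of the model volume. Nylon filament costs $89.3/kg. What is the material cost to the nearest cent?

Infill region: 206 − 87.4 → 118.6 cm³.
Infill deposited = 0.60 × 118.6 = 71.16 cm³.
Support: 0.30 × 206 → 61.8 cm³.
Total extruded = 87.4 + 71.16 + 61.8 = 220.36 cm³.
Mass: 220.36 × 1.14 → 251.2104 g.
At $89.3/kg: 251.2104/1000 × 89.3 = $22.43.

$22.43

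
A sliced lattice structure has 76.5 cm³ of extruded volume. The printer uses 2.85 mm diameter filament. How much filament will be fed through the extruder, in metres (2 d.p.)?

A = π r² = π × 1.425² = 6.3794 mm².
L = 76500 mm³ / 6.3794 mm² = 11991.72 mm, i.e. 11.99 m.

11.99 m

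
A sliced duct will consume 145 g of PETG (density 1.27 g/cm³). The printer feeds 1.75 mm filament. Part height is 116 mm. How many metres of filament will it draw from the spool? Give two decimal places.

Extruded volume: 145/1.27 = 114.1732 cm³ (114173.2 mm³).
Filament cross-section = π × (1.75/2)² = 2.4053 mm².
L = V/A = 114173.2/2.4053 = 47467.34 mm → 47.47 m.

47.47 m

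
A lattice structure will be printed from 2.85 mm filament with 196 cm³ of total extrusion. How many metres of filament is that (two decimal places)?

Cross-section of 2.85 mm filament: π·(2.85/2)² = 6.3794 mm².
Length = 196 cm³ / 6.3794 mm² = 196000 / 6.3794 = 30723.89 mm = 30.72 m.

30.72 m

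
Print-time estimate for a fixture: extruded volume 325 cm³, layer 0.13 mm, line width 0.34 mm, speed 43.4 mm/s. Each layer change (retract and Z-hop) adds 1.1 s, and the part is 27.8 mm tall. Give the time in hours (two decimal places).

Bead cross-section: 0.13 × 0.34 → 0.0442 mm².
Toolpath length = 325 cm³ / 0.0442 mm² = 325000 / 0.0442 = 7352941.2 mm.
Extrusion time = 7352941.2 / 43.4, so 169422.6 s.
Number of layers: 27.8 / 0.13 → 214 (rounded up).
Non-print overhead = 214 × 1.1 = 235.4 s.
Altogether 169422.6 + 235.4 = 169658 s, i.e. 47.13 hours.

47.13 hours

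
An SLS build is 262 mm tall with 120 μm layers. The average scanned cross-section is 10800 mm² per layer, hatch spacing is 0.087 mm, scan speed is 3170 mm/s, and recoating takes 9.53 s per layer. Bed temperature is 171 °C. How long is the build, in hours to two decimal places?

29.54 hours

Layers = ⌈262/0.12⌉ = 2184.
Hatch length per layer = 10800 / 0.087, so 124137.9 mm.
Per-layer scan time = 124137.9 / 3170, so 39.1602 s.
Per-layer time: 39.1602 + 9.53 → 48.6902 s.
Build time = 2184 × 48.6902 = 106339.3968 s = 29.54 hours.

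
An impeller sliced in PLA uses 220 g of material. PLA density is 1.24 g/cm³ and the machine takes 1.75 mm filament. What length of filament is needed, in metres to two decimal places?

73.76 m

Extruded volume: 220/1.24 = 177.4194 cm³ (177419.4 mm³).
A = π r² = π × 0.875² = 2.4053 mm².
L = V/A = 177419.4/2.4053 = 73761.86 mm → 73.76 m.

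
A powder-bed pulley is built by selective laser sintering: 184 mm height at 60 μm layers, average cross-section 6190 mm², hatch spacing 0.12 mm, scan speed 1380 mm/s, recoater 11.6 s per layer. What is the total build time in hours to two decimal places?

Layers = ⌈184/0.06⌉ = 3067.
Per-layer scan distance: 6190 / 0.12 → 51583.3 mm.
Laser time per layer = 51583.3 / 1380 = 37.3792 s.
Layer cycle: 37.3792 + 11.6 → 48.9792 s.
Build time = 3067 × 48.9792 = 150219.2064 s = 41.73 hours.

41.73 hours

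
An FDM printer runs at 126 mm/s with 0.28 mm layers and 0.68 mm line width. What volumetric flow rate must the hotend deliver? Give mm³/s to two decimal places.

Bead cross-section = 0.28 × 0.68 = 0.1904 mm².
Volumetric flow = 126 × 0.1904 = 23.99 mm³/s.

23.99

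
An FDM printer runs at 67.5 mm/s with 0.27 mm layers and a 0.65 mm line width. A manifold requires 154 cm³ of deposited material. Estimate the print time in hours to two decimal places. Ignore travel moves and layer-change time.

3.61 hours

Bead cross-section: 0.27 × 0.65 → 0.1755 mm².
Total extruded path = 154000/0.1755 = 877492.9 mm.
Extrusion time = 877492.9 / 67.5 = 12999.9 s.
Converting: 12999.9 s = 3.61 hours.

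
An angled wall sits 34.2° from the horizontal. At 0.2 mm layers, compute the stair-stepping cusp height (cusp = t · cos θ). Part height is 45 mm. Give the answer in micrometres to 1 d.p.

165.4 μm

cos(34.2°) = 0.8271, so cusp = 0.2 × 0.8271 = 0.16542 mm → 165.4 μm.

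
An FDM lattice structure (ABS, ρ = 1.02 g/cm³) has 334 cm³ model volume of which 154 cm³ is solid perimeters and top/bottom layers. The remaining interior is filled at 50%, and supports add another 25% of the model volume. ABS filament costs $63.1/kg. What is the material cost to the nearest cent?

$21.08

Infill region: 334 − 154 → 180 cm³.
Infill deposited: 0.50 × 180 → 90 cm³.
Support = 0.25 × 334, so 83.5 cm³.
Total printed volume: 154 + 90 + 83.5 → 327.5 cm³.
Mass: 327.5 × 1.02 → 334.05 g.
At $63.1/kg: 334.05/1000 × 63.1 = $21.08.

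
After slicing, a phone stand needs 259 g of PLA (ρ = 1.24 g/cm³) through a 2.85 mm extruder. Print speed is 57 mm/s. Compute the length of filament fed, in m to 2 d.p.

32.74 m

Extruded volume: 259/1.24 = 208.871 cm³ (208871 mm³).
A = π r² = π × 1.425² = 6.3794 mm².
Length = 208871 / 6.3794 = 32741.48 mm = 32.74 m.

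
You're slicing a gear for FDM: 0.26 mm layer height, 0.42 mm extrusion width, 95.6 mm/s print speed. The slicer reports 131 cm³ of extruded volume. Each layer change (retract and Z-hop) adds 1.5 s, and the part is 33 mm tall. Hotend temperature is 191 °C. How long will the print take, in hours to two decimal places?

Bead cross-section: 0.26 × 0.42 → 0.1092 mm².
Total extruded path = 131000/0.1092 = 1199633.7 mm.
Time extruding = 1199633.7 / 95.6 = 12548.5 s.
Layer count = ceil(33 / 0.26) = 127.
Z-hop total = 127 × 1.5, so 190.5 s.
Altogether 12548.5 + 190.5 = 12739 s, i.e. 3.54 hours.

3.54 hours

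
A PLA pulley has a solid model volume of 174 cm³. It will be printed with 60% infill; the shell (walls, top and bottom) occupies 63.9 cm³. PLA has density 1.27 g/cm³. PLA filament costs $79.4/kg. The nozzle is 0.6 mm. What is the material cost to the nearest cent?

Volume inside the shell = 174 − 63.9, so 110.1 cm³.
Infill deposited: 0.60 × 110.1 → 66.06 cm³.
Deposited volume = 63.9 + 66.06 = 129.96 cm³.
Mass = 129.96 × 1.27 = 165.0492 g.
Cost = 165.0492 g / 1000 × $79.4/kg = $13.10.

$13.10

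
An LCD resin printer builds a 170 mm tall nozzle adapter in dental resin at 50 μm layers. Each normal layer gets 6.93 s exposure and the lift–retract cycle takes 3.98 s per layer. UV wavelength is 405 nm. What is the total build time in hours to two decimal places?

Number of layers: 170 / 0.05 → 3400 (rounded up).
Per-layer time = 6.93 + 3.98 = 10.91 s.
Total = 3400 × 10.91 = 37094 s = 10.30 hours.

10.30 hours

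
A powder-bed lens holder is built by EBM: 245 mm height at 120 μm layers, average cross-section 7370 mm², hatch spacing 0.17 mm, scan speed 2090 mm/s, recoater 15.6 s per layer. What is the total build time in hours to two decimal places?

20.61 hours

Layer count = ceil(245 / 0.12) = 2042.
Hatch length per layer = 7370 / 0.17 = 43352.9 mm.
Beam time per layer: 43352.9 / 2090 → 20.743 s.
Time per layer = 20.743 + 15.6 = 36.343 s.
Build time = 2042 × 36.343 = 74212.406 s = 20.61 hours.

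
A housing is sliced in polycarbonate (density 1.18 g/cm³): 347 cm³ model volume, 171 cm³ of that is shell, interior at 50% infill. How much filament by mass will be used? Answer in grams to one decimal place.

Volume inside the shell: 347 − 171 → 176 cm³.
Deposited infill = 0.50 × 176, so 88 cm³.
Total printed volume = 171 + 88, so 259 cm³.
Mass = 259 × 1.18, so 305.62 g.

305.6 g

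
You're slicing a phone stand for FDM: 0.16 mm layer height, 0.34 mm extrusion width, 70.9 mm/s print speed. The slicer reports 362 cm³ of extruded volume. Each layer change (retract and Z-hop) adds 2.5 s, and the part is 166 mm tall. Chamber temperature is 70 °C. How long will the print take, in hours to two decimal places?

Bead cross-section: 0.16 × 0.34 → 0.0544 mm².
Total extruded path = 362000/0.0544 = 6654411.8 mm.
Print-move time = 6654411.8 / 70.9, so 93856.3 s.
Layers = ⌈166/0.16⌉ = 1038.
Non-print overhead = 1038 × 2.5 = 2595 s.
Altogether 93856.3 + 2595 = 96451.3 s, i.e. 26.79 hours.

26.79 hours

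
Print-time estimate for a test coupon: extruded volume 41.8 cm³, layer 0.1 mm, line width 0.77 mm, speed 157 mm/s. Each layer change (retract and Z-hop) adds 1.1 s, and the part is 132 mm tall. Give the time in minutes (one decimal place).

81.8 minutes

Line area = 0.1 × 0.77 = 0.077 mm².
Path length: 41800 mm³ / 0.077 mm² → 542857.1 mm.
Time extruding = 542857.1 / 157 = 3457.7 s.
Number of layers: 132 / 0.1 → 1320 (rounded up).
Non-print overhead = 1320 × 1.1, so 1452 s.
Altogether 3457.7 + 1452 = 4909.7 s, i.e. 81.8 minutes.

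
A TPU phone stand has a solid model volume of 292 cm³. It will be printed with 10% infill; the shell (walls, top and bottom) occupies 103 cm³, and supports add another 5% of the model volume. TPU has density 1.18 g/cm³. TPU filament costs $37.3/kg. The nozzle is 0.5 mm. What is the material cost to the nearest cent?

Interior volume = 292 − 103, so 189 cm³.
Infill deposited = 0.10 × 189 = 18.9 cm³.
Support = 0.05 × 292 = 14.6 cm³.
Total printed volume = 103 + 18.9 + 14.6, so 136.5 cm³.
Mass = 136.5 × 1.18 = 161.07 g.
At $37.3/kg: 161.07/1000 × 37.3 = $6.01.

$6.01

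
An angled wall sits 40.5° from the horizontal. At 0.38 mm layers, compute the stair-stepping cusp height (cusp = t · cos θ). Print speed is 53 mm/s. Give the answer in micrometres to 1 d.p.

h_c = t·cos θ = 0.38 × 0.7604 = 0.288952 mm (289.0 μm).

289.0 μm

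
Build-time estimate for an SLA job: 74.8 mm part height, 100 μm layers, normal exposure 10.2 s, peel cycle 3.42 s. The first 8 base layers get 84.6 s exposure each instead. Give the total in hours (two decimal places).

3.00 hours

Layer count = ceil(74.8 / 0.1) = 748.
Bottom layers = 8 × (84.6 + 3.42), so 704.16 s.
Normal layers = 740 × (10.2 + 3.42), so 10078.8 s.
Sum: 704.16 + 10078.8 = 10782.96 s → 3.00 hours.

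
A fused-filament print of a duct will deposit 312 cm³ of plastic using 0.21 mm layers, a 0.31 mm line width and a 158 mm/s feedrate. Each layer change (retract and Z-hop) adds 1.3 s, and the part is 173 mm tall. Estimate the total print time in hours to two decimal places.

Extrusion cross-section = 0.21 × 0.31, so 0.0651 mm².
Path length: 312000 mm³ / 0.0651 mm² → 4792626.7 mm.
Time extruding = 4792626.7 / 158, so 30333.1 s.
Layer count = ceil(173 / 0.21) = 824.
Z-hop total: 824 × 1.3 → 1071.2 s.
Total = 30333.1 + 1071.2 = 31404.3 s = 8.72 hours.

8.72 hours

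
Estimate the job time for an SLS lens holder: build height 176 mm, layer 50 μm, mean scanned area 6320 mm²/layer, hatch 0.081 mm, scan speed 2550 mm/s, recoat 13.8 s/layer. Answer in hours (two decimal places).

Number of layers: 176 / 0.05 → 3520 (rounded up).
Per-layer scan distance = 6320 / 0.081 = 78024.7 mm.
Scan time per layer = 78024.7 / 2550 = 30.5979 s.
Time per layer = 30.5979 + 13.8, so 44.3979 s.
Build time = 3520 × 44.3979 = 156280.608 s = 43.41 hours.

43.41 hours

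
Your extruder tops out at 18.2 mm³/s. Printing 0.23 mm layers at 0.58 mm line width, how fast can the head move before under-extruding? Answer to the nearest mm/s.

Extrusion cross-section: 0.23 × 0.58 → 0.1334 mm².
v_max = Q/A = 18.2/0.1334 = 136.43 mm/s → 136 mm/s.

136 mm/s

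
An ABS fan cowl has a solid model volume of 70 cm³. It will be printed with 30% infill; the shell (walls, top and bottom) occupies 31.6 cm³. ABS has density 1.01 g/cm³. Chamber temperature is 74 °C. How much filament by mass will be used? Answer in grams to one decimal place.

43.6 g

Interior volume = 70 − 31.6 = 38.4 cm³.
Deposited infill: 0.30 × 38.4 → 11.52 cm³.
Total printed volume = 31.6 + 11.52, so 43.12 cm³.
Mass: 43.12 × 1.01 → 43.5512 g.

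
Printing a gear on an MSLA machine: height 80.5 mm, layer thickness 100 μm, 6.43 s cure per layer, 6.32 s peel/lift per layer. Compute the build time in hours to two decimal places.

2.85 hours

Number of layers: 80.5 / 0.1 → 805 (rounded up).
Each layer takes = 6.43 + 6.32, so 12.75 s.
Total = 805 × 12.75 = 10263.75 s = 2.85 hours.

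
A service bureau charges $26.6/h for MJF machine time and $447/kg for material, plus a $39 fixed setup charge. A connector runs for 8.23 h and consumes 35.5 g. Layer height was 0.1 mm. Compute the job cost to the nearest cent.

$273.79

Machine cost = 26.6 × 8.23 = $218.918.
Material charge = 447 × 35.5/1000 = $15.8685.
Total = 218.918 + 15.8685 + 39 = 273.7865 ≈ $273.79.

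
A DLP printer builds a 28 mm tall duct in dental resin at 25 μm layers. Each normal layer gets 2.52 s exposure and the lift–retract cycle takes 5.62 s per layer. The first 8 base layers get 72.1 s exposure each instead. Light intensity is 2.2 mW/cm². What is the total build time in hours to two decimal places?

2.69 hours

Layers = ⌈28/0.025⌉ = 1120.
Base layers = 8 × (72.1 + 5.62) = 621.76 s.
Remaining layers: 1112 × (2.52 + 5.62) → 9051.68 s.
Sum: 621.76 + 9051.68 = 9673.44 s → 2.69 hours.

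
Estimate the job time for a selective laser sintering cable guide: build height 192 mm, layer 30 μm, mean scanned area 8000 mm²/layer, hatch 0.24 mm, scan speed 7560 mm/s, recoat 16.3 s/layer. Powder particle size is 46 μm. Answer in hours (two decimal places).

36.82 hours

Layer count = ceil(192 / 0.03) = 6400.
Scan path per layer = 8000 / 0.24, so 33333.3 mm.
Scan time per layer: 33333.3 / 7560 → 4.4092 s.
Layer cycle: 4.4092 + 16.3 → 20.7092 s.
Build time = 6400 × 20.7092 = 132538.88 s = 36.82 hours.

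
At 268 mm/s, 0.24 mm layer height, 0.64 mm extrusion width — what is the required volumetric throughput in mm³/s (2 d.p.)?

41.16

Bead cross-section = 0.24 × 0.64 = 0.1536 mm².
Volumetric flow = 268 × 0.1536 = 41.16 mm³/s.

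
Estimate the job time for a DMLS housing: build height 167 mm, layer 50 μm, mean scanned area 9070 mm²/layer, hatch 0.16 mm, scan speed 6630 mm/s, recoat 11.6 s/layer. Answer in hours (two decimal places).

18.69 hours

Layers = ⌈167/0.05⌉ = 3340.
Per-layer scan distance: 9070 / 0.16 → 56687.5 mm.
Laser time per layer = 56687.5 / 6630 = 8.5502 s.
Per-layer time = 8.5502 + 11.6, so 20.1502 s.
3340 layers × 20.1502 s/layer = 67301.668 s, i.e. 18.69 hours.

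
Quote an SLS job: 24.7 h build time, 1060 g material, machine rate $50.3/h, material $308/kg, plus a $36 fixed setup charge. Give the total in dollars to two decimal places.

$1604.89

Machine-time cost: 50.3 × 24.7 → $1242.41.
Material charge: 308 × 1060/1000 → $326.48.
Adding setup: 1242.41 + 326.48 + 36 → $1604.89.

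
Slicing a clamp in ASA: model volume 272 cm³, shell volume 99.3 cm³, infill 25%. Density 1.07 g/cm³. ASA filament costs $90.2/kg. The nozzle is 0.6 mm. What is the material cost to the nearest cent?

$13.75

Volume inside the shell: 272 − 99.3 → 172.7 cm³.
Infill volume = 0.25 × 172.7 = 43.175 cm³.
Total extruded: 99.3 + 43.175 → 142.475 cm³.
Mass: 142.475 × 1.07 → 152.44825 g.
At $90.2/kg: 152.44825/1000 × 90.2 = $13.75.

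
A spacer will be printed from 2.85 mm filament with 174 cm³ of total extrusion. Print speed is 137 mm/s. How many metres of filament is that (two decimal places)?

Filament cross-section = π × (2.85/2)² = 6.3794 mm².
Length = 174 cm³ / 6.3794 mm² = 174000 / 6.3794 = 27275.29 mm = 27.28 m.

27.28 m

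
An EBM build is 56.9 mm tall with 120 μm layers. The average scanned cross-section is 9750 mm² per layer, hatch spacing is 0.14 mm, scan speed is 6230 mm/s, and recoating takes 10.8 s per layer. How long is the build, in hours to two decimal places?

2.90 hours

Layer count = ceil(56.9 / 0.12) = 475.
Per-layer scan distance: 9750 / 0.14 → 69642.9 mm.
Beam time per layer = 69642.9 / 6230 = 11.1786 s.
Layer cycle: 11.1786 + 10.8 → 21.9786 s.
Build time = 475 × 21.9786 = 10439.835 s = 2.90 hours.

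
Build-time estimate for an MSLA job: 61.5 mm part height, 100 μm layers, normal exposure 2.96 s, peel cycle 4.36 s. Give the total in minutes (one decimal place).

Layers = ⌈61.5/0.1⌉ = 615.
Cycle time = 2.96 + 4.36 = 7.32 s.
Total = 615 × 7.32 = 4501.8 s = 75.0 minutes.

75.0 minutes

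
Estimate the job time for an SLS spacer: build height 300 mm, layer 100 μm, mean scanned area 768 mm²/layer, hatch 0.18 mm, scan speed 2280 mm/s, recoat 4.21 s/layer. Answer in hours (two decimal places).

5.07 hours

Number of layers: 300 / 0.1 → 3000 (rounded up).
Per-layer scan distance = 768 / 0.18, so 4266.7 mm.
Scan time per layer = 4266.7 / 2280 = 1.8714 s.
Layer cycle = 1.8714 + 4.21, so 6.0814 s.
3000 layers × 6.0814 s/layer = 18244.2 s, i.e. 5.07 hours.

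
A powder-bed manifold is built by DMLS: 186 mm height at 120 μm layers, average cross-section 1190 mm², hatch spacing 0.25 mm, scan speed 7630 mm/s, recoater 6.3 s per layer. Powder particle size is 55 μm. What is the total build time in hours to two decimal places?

Layers = ⌈186/0.12⌉ = 1550.
Scan path per layer: 1190 / 0.25 → 4760 mm.
Per-layer scan time: 4760 / 7630 → 0.6239 s.
Time per layer = 0.6239 + 6.3, so 6.9239 s.
1550 layers × 6.9239 s/layer = 10732.045 s, i.e. 2.98 hours.

2.98 hours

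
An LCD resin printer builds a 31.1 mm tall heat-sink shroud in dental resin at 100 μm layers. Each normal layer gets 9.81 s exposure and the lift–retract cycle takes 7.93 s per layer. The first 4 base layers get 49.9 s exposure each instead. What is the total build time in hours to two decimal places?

Layers = ⌈31.1/0.1⌉ = 311.
Burn-in layers: 4 × (49.9 + 7.93) → 231.32 s.
Normal layers: 307 × (9.81 + 7.93) → 5446.18 s.
Sum: 231.32 + 5446.18 = 5677.5 s → 1.58 hours.

1.58 hours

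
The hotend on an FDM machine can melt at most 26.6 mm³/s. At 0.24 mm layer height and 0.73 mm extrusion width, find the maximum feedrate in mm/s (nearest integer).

Bead cross-section = 0.24 × 0.73, so 0.1752 mm².
v_max = Q/A = 26.6/0.1752 = 151.83 mm/s → 152 mm/s.

152 mm/s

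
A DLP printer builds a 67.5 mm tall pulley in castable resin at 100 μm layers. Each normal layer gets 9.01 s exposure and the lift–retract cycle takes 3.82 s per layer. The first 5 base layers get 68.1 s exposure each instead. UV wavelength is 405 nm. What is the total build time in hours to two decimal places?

2.49 hours

Layer count = ceil(67.5 / 0.1) = 675.
Bottom layers = 5 × (68.1 + 3.82), so 359.6 s.
Regular layers = 670 × (9.01 + 3.82) = 8596.1 s.
Sum: 359.6 + 8596.1 = 8955.7 s → 2.49 hours.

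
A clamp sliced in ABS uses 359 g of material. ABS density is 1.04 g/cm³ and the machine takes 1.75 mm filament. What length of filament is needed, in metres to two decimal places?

Volume = 359 g / 1.04 g·cm⁻³ = 345.1923 cm³ = 345192.3 mm³.
A = π r² = π × 0.875² = 2.4053 mm².
L = V/A = 345192.3/2.4053 = 143513.2 mm → 143.51 m.

143.51 m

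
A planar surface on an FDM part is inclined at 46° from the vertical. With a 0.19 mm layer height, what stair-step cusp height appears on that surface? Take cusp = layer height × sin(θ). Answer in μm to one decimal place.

Cusp = layer height × sin(46°) = 0.19 × 0.7193 = 0.136667 mm = 136.7 μm.

136.7 μm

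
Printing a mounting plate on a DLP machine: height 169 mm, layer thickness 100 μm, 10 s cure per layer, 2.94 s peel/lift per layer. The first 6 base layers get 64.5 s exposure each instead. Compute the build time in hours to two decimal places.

Number of layers: 169 / 0.1 → 1690 (rounded up).
Base layers = 6 × (64.5 + 2.94) = 404.64 s.
Regular layers = 1684 × (10 + 2.94), so 21790.96 s.
Sum: 404.64 + 21790.96 = 22195.6 s → 6.17 hours.

6.17 hours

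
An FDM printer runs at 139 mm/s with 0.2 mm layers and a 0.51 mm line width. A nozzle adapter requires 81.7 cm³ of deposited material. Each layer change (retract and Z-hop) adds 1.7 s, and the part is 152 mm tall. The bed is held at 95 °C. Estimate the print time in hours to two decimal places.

1.96 hours

Extrusion cross-section = 0.2 × 0.51, so 0.102 mm².
Total extruded path = 81700/0.102 = 800980.4 mm.
Print-move time = 800980.4 / 139, so 5762.4 s.
Number of layers: 152 / 0.2 → 760 (rounded up).
Z-hop total = 760 × 1.7, so 1292 s.
Total = 5762.4 + 1292 = 7054.4 s = 1.96 hours.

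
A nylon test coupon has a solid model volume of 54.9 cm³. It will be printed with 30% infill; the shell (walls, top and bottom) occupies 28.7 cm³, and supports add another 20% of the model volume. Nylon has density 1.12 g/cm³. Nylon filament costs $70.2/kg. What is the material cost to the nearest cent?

$3.74

Volume inside the shell = 54.9 − 28.7 = 26.2 cm³.
Infill deposited = 0.30 × 26.2, so 7.86 cm³.
Support = 0.20 × 54.9 = 10.98 cm³.
Total printed volume = 28.7 + 7.86 + 10.98 = 47.54 cm³.
Mass = 47.54 × 1.12 = 53.2448 g.
At $70.2/kg: 53.2448/1000 × 70.2 = $3.74.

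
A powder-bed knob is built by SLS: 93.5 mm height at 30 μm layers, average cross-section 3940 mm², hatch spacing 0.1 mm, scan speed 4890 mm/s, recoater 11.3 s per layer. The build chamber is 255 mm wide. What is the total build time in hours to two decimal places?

16.76 hours

Layer count = ceil(93.5 / 0.03) = 3117.
Scan path per layer: 3940 / 0.1 → 39400 mm.
Per-layer scan time = 39400 / 4890, so 8.0573 s.
Per-layer time: 8.0573 + 11.3 → 19.3573 s.
Build time = 3117 × 19.3573 = 60336.7041 s = 16.76 hours.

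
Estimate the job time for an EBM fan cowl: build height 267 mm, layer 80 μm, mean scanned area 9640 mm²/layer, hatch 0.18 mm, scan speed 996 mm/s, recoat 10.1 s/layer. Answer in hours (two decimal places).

59.22 hours

Layers = ⌈267/0.08⌉ = 3338.
Per-layer scan distance = 9640 / 0.18 = 53555.6 mm.
Per-layer scan time: 53555.6 / 996 → 53.7707 s.
Layer cycle: 53.7707 + 10.1 → 63.8707 s.
Total: 3338 × 63.8707 s = 213200.3966 s → 59.22 hours.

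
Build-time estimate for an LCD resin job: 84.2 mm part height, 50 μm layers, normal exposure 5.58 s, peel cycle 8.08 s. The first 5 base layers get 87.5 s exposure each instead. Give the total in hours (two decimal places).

6.50 hours

Layer count = ceil(84.2 / 0.05) = 1684.
Base layers = 5 × (87.5 + 8.08), so 477.9 s.
Normal layers: 1679 × (5.58 + 8.08) → 22935.14 s.
Sum: 477.9 + 22935.14 = 23413.04 s → 6.50 hours.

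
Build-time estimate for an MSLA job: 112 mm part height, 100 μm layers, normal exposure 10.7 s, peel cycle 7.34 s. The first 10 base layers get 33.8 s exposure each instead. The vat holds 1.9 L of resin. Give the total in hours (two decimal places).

5.68 hours

Layers = ⌈112/0.1⌉ = 1120.
Base layers = 10 × (33.8 + 7.34) = 411.4 s.
Normal layers = 1110 × (10.7 + 7.34) = 20024.4 s.
Sum: 411.4 + 20024.4 = 20435.8 s → 5.68 hours.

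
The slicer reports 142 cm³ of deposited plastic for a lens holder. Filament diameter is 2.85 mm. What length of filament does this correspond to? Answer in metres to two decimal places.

22.26 m

Cross-section of 2.85 mm filament: π·(2.85/2)² = 6.3794 mm².
L = 142000 mm³ / 6.3794 mm² = 22259.15 mm, i.e. 22.26 m.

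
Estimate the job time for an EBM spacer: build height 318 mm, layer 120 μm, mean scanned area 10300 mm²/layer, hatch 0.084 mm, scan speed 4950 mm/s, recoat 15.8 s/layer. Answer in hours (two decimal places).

Layer count = ceil(318 / 0.12) = 2650.
Hatch length per layer = 10300 / 0.084 = 122619 mm.
Scan time per layer = 122619 / 4950, so 24.7715 s.
Per-layer time = 24.7715 + 15.8, so 40.5715 s.
2650 layers × 40.5715 s/layer = 107514.475 s, i.e. 29.87 hours.

29.87 hours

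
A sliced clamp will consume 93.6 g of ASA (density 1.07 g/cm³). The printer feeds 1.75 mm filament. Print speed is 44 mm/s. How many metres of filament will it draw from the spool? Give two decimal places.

36.37 m

Extruded volume: 93.6/1.07 = 87.4766 cm³ (87476.6 mm³).
Cross-section of 1.75 mm filament: π·(1.75/2)² = 2.4053 mm².
L = V/A = 87476.6/2.4053 = 36368.27 mm → 36.37 m.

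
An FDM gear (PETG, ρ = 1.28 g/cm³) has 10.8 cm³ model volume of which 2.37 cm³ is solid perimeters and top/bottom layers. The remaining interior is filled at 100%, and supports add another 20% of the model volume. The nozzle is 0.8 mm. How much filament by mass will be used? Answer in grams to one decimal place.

Volume inside the shell: 10.8 − 2.37 → 8.43 cm³.
Infill volume = 1.00 × 8.43, so 8.43 cm³.
Support: 0.20 × 10.8 → 2.16 cm³.
Deposited volume = 2.37 + 8.43 + 2.16 = 12.96 cm³.
Mass = 12.96 × 1.28 = 16.5888 g.

16.6 g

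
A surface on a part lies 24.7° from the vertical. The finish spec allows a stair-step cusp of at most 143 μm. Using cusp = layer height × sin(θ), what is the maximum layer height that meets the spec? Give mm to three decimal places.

0.342 mm

t = h_c / sin θ = 0.143 / 0.4179 = 0.342 mm.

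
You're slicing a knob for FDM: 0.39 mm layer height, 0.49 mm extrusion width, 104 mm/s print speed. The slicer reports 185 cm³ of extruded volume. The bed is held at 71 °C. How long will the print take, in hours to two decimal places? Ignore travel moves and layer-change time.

2.59 hours

Extrusion cross-section = 0.39 × 0.49 = 0.1911 mm².
Path length: 185000 mm³ / 0.1911 mm² → 968079.5 mm.
Extrusion time = 968079.5 / 104 = 9308.5 s.
9308.5 s = 2.59 hours.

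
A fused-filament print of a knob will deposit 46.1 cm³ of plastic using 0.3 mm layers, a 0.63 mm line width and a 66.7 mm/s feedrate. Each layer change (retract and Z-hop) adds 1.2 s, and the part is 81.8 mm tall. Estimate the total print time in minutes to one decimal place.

66.4 minutes

Line area: 0.3 × 0.63 → 0.189 mm².
Total extruded path = 46100/0.189 = 243915.3 mm.
Extrusion time = 243915.3 / 66.7, so 3656.9 s.
Number of layers: 81.8 / 0.3 → 273 (rounded up).
Layer-change overhead = 273 × 1.2, so 327.6 s.
Altogether 3656.9 + 327.6 = 3984.5 s, i.e. 66.4 minutes.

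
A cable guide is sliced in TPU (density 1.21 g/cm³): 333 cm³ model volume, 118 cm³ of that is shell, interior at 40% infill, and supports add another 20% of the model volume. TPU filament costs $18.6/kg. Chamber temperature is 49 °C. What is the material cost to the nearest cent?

$6.09

Volume inside the shell = 333 − 118, so 215 cm³.
Infill volume = 0.40 × 215 = 86 cm³.
Support = 0.20 × 333, so 66.6 cm³.
Total extruded = 118 + 86 + 66.6, so 270.6 cm³.
Mass = 270.6 × 1.21, so 327.426 g.
Cost = 327.426 g / 1000 × $18.6/kg = $6.09.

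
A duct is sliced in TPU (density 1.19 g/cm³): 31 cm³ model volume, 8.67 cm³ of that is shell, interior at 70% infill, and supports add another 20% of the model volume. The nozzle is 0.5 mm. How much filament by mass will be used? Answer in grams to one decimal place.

Volume inside the shell = 31 − 8.67 = 22.33 cm³.
Infill deposited = 0.70 × 22.33, so 15.631 cm³.
Support = 0.20 × 31 = 6.2 cm³.
Total extruded = 8.67 + 15.631 + 6.2, so 30.501 cm³.
Mass = 30.501 × 1.19 = 36.29619 g.

36.3 g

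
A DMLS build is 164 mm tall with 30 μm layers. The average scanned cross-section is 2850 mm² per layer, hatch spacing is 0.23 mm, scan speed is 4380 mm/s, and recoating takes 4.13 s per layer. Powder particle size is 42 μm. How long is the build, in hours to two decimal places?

10.57 hours

Number of layers: 164 / 0.03 → 5467 (rounded up).
Per-layer scan distance = 2850 / 0.23 = 12391.3 mm.
Laser time per layer = 12391.3 / 4380, so 2.8291 s.
Per-layer time = 2.8291 + 4.13, so 6.9591 s.
Total: 5467 × 6.9591 s = 38045.3997 s → 10.57 hours.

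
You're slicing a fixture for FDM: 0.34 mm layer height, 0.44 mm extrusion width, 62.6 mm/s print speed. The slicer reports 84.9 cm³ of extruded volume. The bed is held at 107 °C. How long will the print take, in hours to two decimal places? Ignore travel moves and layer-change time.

Line area = 0.34 × 0.44, so 0.1496 mm².
Path length: 84900 mm³ / 0.1496 mm² → 567513.4 mm.
Extrusion time = 567513.4 / 62.6 = 9065.7 s.
In the requested units: 9065.7 s = 2.52 hours.

2.52 hours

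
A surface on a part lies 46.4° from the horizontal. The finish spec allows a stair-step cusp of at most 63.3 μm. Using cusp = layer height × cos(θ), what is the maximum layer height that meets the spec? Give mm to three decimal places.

0.092 mm

t = h_c / cos θ = 0.0633 / 0.6896 = 0.092 mm.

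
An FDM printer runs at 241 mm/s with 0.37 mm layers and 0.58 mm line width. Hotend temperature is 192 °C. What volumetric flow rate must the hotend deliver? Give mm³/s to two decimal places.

Bead cross-section: 0.37 × 0.58 → 0.2146 mm².
Q = v·A = 241 × 0.2146 = 51.72 mm³/s.

51.72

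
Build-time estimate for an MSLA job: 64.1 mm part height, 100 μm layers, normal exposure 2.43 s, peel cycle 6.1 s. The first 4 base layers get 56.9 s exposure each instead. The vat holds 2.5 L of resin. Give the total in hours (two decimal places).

Number of layers: 64.1 / 0.1 → 641 (rounded up).
Base layers = 4 × (56.9 + 6.1) = 252 s.
Normal layers = 637 × (2.43 + 6.1), so 5433.61 s.
Sum: 252 + 5433.61 = 5685.61 s → 1.58 hours.

1.58 hours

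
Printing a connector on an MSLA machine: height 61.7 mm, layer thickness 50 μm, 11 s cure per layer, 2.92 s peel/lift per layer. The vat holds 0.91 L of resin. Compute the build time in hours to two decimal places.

Layers = ⌈61.7/0.05⌉ = 1234.
Cycle time: 11 + 2.92 → 13.92 s.
Build time: 1234 × 13.92 s = 17177.28 s, i.e. 4.77 hours.

4.77 hours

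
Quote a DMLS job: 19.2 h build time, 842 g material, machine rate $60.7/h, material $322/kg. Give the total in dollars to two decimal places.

$1436.56

Machine-time cost = 60.7 × 19.2, so $1165.44.
Material cost = 322 × 842/1000, so $271.124.
Total = 1165.44 + 271.124 = 1436.564 ≈ $1436.56.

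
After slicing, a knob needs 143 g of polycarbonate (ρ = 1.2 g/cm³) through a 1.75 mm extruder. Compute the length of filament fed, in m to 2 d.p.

Volume = 143 g / 1.2 g·cm⁻³ = 119.1667 cm³ = 119166.7 mm³.
Filament cross-section = π × (1.75/2)² = 2.4053 mm².
Length = 119166.7 / 2.4053 = 49543.38 mm = 49.54 m.

49.54 m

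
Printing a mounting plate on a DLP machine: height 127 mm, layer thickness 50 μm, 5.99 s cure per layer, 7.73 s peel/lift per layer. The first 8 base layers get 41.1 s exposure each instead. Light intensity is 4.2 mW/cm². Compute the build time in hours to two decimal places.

Layers = ⌈127/0.05⌉ = 2540.
Base layers: 8 × (41.1 + 7.73) → 390.64 s.
Regular layers = 2532 × (5.99 + 7.73) = 34739.04 s.
Sum: 390.64 + 34739.04 = 35129.68 s → 9.76 hours.

9.76 hours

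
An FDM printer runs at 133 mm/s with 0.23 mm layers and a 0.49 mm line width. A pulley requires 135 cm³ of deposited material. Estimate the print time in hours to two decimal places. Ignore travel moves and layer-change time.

2.50 hours

Bead cross-section = 0.23 × 0.49, so 0.1127 mm².
Toolpath length = 135 cm³ / 0.1127 mm² = 135000 / 0.1127 = 1197870.5 mm.
Print-move time: 1197870.5 / 133 → 9006.5 s.
Converting: 9006.5 s = 2.50 hours.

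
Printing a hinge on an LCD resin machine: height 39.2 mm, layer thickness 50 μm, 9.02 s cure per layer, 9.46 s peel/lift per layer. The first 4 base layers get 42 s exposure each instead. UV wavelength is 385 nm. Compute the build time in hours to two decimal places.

Number of layers: 39.2 / 0.05 → 784 (rounded up).
Bottom layers: 4 × (42 + 9.46) → 205.84 s.
Remaining layers = 780 × (9.02 + 9.46), so 14414.4 s.
Total = 205.84 + 14414.4 = 14620.24 s = 4.06 hours.

4.06 hours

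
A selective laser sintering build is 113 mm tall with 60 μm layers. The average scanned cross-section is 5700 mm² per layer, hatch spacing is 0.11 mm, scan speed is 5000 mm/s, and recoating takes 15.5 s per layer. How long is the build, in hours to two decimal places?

Layer count = ceil(113 / 0.06) = 1884.
Hatch length per layer = 5700 / 0.11, so 51818.2 mm.
Scan time per layer: 51818.2 / 5000 → 10.3636 s.
Layer cycle = 10.3636 + 15.5 = 25.8636 s.
Total: 1884 × 25.8636 s = 48727.0224 s → 13.54 hours.

13.54 hours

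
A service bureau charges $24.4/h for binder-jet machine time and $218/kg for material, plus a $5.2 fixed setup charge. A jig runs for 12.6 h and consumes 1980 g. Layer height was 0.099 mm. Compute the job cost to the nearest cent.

Machine-time cost = 24.4 × 12.6 = $307.44.
Material cost = 218 × 1980/1000 = $431.64.
Total = 307.44 + 431.64 + 5.2 = $744.28.

$744.28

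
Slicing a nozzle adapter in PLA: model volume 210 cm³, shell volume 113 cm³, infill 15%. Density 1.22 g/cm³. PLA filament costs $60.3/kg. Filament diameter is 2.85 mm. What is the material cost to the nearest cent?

$9.38

Volume inside the shell: 210 − 113 → 97 cm³.
Infill volume: 0.15 × 97 → 14.55 cm³.
Total extruded = 113 + 14.55, so 127.55 cm³.
Mass = 127.55 × 1.22 = 155.611 g.
At $60.3/kg: 155.611/1000 × 60.3 = $9.38.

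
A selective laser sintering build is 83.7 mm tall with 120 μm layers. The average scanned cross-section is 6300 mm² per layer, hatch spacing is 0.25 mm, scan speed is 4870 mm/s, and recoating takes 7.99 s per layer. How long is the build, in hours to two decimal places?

2.55 hours

Layers = ⌈83.7/0.12⌉ = 698.
Per-layer scan distance = 6300 / 0.25, so 25200 mm.
Laser time per layer: 25200 / 4870 → 5.1745 s.
Time per layer = 5.1745 + 7.99 = 13.1645 s.
698 layers × 13.1645 s/layer = 9188.821 s, i.e. 2.55 hours.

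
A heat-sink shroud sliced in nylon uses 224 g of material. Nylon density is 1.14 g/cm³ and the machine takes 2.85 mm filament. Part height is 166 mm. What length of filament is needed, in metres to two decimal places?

30.80 m

Volume = 224 g / 1.14 g·cm⁻³ = 196.4912 cm³ = 196491.2 mm³.
Filament cross-section = π × (2.85/2)² = 6.3794 mm².
Length = 196491.2 / 6.3794 = 30800.89 mm = 30.80 m.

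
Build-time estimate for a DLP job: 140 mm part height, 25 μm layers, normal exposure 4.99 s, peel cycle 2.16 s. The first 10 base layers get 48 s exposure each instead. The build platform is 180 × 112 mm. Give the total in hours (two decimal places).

11.24 hours

Layers = ⌈140/0.025⌉ = 5600.
Base layers = 10 × (48 + 2.16) = 501.6 s.
Remaining layers = 5590 × (4.99 + 2.16) = 39968.5 s.
Total = 501.6 + 39968.5 = 40470.1 s = 11.24 hours.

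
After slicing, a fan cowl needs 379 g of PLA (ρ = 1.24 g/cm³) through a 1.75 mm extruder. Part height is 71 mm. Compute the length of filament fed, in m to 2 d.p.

127.07 m

Extruded volume: 379/1.24 = 305.6452 cm³ (305645.2 mm³).
A = π r² = π × 0.875² = 2.4053 mm².
L = V/A = 305645.2/2.4053 = 127071.55 mm → 127.07 m.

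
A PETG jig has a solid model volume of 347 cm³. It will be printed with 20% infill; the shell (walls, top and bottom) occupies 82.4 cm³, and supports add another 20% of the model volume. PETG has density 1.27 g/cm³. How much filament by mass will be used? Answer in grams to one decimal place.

Infill region: 347 − 82.4 → 264.6 cm³.
Infill volume = 0.20 × 264.6 = 52.92 cm³.
Support = 0.20 × 347, so 69.4 cm³.
Deposited volume: 82.4 + 52.92 + 69.4 → 204.72 cm³.
Mass: 204.72 × 1.27 → 259.9944 g.

260.0 g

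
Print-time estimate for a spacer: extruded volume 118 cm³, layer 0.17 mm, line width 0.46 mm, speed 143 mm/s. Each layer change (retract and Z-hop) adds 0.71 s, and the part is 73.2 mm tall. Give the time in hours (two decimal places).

3.02 hours

Bead cross-section = 0.17 × 0.46, so 0.0782 mm².
Path length: 118000 mm³ / 0.0782 mm² → 1508951.4 mm.
Time extruding: 1508951.4 / 143 → 10552.1 s.
Number of layers: 73.2 / 0.17 → 431 (rounded up).
Z-hop total = 431 × 0.71 = 306.01 s.
Altogether 10552.1 + 306.01 = 10858.11 s, i.e. 3.02 hours.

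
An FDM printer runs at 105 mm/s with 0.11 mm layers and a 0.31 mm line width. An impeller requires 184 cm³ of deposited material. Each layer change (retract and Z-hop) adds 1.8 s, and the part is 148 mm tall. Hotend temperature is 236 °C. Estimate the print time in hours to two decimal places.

Bead cross-section = 0.11 × 0.31, so 0.0341 mm².
Total extruded path = 184000/0.0341 = 5395894.4 mm.
Print-move time = 5395894.4 / 105 = 51389.5 s.
Layer count = ceil(148 / 0.11) = 1346.
Layer-change overhead = 1346 × 1.8 = 2422.8 s.
Altogether 51389.5 + 2422.8 = 53812.3 s, i.e. 14.95 hours.

14.95 hours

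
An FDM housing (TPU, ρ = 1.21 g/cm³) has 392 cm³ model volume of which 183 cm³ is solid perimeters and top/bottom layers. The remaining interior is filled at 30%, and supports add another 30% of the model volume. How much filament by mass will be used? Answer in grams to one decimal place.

439.6 g

Interior volume = 392 − 183, so 209 cm³.
Infill deposited = 0.30 × 209, so 62.7 cm³.
Support: 0.30 × 392 → 117.6 cm³.
Deposited volume = 183 + 62.7 + 117.6, so 363.3 cm³.
Mass: 363.3 × 1.21 → 439.593 g.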